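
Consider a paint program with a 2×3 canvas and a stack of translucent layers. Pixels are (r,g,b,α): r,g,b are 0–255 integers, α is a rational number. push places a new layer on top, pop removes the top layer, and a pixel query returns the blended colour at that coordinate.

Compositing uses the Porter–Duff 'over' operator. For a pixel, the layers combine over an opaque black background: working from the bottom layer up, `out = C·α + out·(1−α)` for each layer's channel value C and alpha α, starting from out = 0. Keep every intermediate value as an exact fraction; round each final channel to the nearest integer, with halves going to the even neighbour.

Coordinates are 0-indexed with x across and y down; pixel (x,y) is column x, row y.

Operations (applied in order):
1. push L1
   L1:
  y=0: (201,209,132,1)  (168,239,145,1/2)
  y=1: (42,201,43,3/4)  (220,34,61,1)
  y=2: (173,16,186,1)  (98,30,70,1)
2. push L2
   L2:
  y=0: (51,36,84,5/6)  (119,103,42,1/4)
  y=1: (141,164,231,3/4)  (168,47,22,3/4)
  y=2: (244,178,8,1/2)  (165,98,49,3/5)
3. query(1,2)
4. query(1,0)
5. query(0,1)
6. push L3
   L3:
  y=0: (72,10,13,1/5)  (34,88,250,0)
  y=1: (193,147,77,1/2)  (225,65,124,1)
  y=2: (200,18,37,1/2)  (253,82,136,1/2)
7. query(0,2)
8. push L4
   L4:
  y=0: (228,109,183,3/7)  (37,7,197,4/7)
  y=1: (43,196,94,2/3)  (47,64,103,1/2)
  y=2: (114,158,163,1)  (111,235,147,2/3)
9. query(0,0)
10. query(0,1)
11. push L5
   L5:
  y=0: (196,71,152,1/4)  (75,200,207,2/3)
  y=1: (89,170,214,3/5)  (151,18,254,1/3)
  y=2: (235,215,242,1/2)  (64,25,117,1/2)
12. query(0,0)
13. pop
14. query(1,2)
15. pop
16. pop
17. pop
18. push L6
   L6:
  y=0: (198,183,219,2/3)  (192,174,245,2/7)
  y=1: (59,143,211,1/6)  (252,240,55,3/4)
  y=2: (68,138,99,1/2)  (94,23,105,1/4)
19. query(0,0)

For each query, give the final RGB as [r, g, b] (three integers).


at x=1,y=2 over L1,L2:
L1 α=1: [98, 30, 70]
L2 α=3/5: [691/5, 354/5, 287/5]
→ [138, 71, 57]

query (1,0) [L1,L2] — begin 0,0,0
L1 α=1/2: [84, 239/2, 145/2]
L2 α=1/4: [371/4, 923/8, 519/8]
rounded: [93, 115, 65]

query (0,1) [L1,L2] — begin 0,0,0
L1 α=3/4: [63/2, 603/4, 129/4]
L2 α=3/4: [909/8, 2571/16, 2901/16]
rounded: [114, 161, 181]

query (0,2) [L1,L2,L3] — begin 0,0,0
L1 α=1: [173, 16, 186]
L2 α=1/2: [417/2, 97, 97]
L3 α=1/2: [817/4, 115/2, 67]
→ [204, 58, 67]

at x=0,y=0 over L1,L2,L3,L4:
after L1 α=1: [201, 209, 132]
after L2 α=5/6: [76, 389/6, 92]
after L3 α=1/5: [376/5, 808/15, 381/5]
after L4 α=3/7: [4924/35, 8137/105, 4269/35]
→ [141, 77, 122]

at x=0,y=1 over L1,L2,L3,L4:
after L1 α=3/4: [63/2, 603/4, 129/4]
after L2 α=3/4: [909/8, 2571/16, 2901/16]
after L3 α=1/2: [2453/16, 4923/32, 4133/32]
after L4 α=2/3: [3829/48, 17467/96, 3383/32]
→ [80, 182, 106]

query (0,0) [L1,L2,L3,L4,L5] — begin 0,0,0
+L1 (α=1) → [201, 209, 132]
+L2 (α=5/6) → [76, 389/6, 92]
+L3 (α=1/5) → [376/5, 808/15, 381/5]
+L4 (α=3/7) → [4924/35, 8137/105, 4269/35]
+L5 (α=1/4) → [5408/35, 5311/70, 18127/140]
= [155, 76, 129]

query (1,2) [L1,L2,L3,L4] — begin 0,0,0
after L1 α=1: [98, 30, 70]
after L2 α=3/5: [691/5, 354/5, 287/5]
after L3 α=1/2: [978/5, 382/5, 967/10]
after L4 α=2/3: [696/5, 2732/15, 3907/30]
= [139, 182, 130]

query (0,0) [L1,L6] — begin 0,0,0
L1 α=1: [201, 209, 132]
L6 α=2/3: [199, 575/3, 190]
→ [199, 192, 190]


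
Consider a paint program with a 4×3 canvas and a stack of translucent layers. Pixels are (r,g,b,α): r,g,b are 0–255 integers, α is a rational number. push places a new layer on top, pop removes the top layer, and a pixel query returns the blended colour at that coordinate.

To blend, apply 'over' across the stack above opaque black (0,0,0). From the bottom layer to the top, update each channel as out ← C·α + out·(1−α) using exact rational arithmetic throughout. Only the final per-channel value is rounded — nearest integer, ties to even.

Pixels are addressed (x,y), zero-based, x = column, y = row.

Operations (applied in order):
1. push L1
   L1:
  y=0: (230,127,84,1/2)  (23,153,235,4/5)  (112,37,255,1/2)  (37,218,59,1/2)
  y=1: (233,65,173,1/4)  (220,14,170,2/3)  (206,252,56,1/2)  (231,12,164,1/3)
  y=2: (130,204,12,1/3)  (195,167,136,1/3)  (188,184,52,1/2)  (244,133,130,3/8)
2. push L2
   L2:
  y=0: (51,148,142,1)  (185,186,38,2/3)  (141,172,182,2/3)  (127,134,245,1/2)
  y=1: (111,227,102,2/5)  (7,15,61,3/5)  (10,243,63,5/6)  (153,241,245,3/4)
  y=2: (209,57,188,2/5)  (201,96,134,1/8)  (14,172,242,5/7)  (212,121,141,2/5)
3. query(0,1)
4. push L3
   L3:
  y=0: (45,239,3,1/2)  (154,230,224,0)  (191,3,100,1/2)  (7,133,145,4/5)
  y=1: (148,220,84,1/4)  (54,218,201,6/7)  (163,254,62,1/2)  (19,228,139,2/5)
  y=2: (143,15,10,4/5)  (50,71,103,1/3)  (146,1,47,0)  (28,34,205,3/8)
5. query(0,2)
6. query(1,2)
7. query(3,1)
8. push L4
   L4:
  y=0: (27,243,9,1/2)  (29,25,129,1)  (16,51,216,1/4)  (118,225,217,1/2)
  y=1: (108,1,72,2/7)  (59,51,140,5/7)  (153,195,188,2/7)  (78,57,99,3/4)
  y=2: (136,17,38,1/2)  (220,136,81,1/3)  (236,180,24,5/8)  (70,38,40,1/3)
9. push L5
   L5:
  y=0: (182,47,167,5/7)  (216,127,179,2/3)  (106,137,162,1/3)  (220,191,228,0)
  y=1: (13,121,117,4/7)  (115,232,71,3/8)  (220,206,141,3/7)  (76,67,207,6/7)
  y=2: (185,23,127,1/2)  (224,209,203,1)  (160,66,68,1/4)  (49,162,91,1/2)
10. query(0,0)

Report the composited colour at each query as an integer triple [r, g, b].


(0,1) stack=L1,L2; from [0,0,0]:
+L1 (α=1/4) → [233/4, 65/4, 173/4]
+L2 (α=2/5) → [1587/20, 2011/20, 267/4]
rounded: [79, 101, 67]

at x=0,y=2 over L1,L2,L3:
+L1 (α=1/3) → [130/3, 68, 4]
+L2 (α=2/5) → [548/5, 318/5, 388/5]
+L3 (α=4/5) → [3408/25, 618/25, 588/25]
rounded: [136, 25, 24]

query (1,2) [L1,L2,L3] — begin 0,0,0
L1 α=1/3: [65, 167/3, 136/3]
L2 α=1/8: [82, 1457/24, 677/12]
L3 α=1/3: [214/3, 2309/36, 1295/18]
rounded: [71, 64, 72]

(3,1) stack=L1,L2,L3; from [0,0,0]:
+L1 (α=1/3) → [77, 4, 164/3]
+L2 (α=3/4) → [134, 727/4, 2369/12]
+L3 (α=2/5) → [88, 801/4, 3481/20]
rounded: [88, 200, 174]

query (0,0) [L1,L2,L3,L4,L5] — begin 0,0,0
+L1 (α=1/2) → [115, 127/2, 42]
+L2 (α=1) → [51, 148, 142]
+L3 (α=1/2) → [48, 387/2, 145/2]
+L4 (α=1/2) → [75/2, 873/4, 163/4]
+L5 (α=5/7) → [985/7, 1343/14, 1833/14]
rounded: [141, 96, 131]


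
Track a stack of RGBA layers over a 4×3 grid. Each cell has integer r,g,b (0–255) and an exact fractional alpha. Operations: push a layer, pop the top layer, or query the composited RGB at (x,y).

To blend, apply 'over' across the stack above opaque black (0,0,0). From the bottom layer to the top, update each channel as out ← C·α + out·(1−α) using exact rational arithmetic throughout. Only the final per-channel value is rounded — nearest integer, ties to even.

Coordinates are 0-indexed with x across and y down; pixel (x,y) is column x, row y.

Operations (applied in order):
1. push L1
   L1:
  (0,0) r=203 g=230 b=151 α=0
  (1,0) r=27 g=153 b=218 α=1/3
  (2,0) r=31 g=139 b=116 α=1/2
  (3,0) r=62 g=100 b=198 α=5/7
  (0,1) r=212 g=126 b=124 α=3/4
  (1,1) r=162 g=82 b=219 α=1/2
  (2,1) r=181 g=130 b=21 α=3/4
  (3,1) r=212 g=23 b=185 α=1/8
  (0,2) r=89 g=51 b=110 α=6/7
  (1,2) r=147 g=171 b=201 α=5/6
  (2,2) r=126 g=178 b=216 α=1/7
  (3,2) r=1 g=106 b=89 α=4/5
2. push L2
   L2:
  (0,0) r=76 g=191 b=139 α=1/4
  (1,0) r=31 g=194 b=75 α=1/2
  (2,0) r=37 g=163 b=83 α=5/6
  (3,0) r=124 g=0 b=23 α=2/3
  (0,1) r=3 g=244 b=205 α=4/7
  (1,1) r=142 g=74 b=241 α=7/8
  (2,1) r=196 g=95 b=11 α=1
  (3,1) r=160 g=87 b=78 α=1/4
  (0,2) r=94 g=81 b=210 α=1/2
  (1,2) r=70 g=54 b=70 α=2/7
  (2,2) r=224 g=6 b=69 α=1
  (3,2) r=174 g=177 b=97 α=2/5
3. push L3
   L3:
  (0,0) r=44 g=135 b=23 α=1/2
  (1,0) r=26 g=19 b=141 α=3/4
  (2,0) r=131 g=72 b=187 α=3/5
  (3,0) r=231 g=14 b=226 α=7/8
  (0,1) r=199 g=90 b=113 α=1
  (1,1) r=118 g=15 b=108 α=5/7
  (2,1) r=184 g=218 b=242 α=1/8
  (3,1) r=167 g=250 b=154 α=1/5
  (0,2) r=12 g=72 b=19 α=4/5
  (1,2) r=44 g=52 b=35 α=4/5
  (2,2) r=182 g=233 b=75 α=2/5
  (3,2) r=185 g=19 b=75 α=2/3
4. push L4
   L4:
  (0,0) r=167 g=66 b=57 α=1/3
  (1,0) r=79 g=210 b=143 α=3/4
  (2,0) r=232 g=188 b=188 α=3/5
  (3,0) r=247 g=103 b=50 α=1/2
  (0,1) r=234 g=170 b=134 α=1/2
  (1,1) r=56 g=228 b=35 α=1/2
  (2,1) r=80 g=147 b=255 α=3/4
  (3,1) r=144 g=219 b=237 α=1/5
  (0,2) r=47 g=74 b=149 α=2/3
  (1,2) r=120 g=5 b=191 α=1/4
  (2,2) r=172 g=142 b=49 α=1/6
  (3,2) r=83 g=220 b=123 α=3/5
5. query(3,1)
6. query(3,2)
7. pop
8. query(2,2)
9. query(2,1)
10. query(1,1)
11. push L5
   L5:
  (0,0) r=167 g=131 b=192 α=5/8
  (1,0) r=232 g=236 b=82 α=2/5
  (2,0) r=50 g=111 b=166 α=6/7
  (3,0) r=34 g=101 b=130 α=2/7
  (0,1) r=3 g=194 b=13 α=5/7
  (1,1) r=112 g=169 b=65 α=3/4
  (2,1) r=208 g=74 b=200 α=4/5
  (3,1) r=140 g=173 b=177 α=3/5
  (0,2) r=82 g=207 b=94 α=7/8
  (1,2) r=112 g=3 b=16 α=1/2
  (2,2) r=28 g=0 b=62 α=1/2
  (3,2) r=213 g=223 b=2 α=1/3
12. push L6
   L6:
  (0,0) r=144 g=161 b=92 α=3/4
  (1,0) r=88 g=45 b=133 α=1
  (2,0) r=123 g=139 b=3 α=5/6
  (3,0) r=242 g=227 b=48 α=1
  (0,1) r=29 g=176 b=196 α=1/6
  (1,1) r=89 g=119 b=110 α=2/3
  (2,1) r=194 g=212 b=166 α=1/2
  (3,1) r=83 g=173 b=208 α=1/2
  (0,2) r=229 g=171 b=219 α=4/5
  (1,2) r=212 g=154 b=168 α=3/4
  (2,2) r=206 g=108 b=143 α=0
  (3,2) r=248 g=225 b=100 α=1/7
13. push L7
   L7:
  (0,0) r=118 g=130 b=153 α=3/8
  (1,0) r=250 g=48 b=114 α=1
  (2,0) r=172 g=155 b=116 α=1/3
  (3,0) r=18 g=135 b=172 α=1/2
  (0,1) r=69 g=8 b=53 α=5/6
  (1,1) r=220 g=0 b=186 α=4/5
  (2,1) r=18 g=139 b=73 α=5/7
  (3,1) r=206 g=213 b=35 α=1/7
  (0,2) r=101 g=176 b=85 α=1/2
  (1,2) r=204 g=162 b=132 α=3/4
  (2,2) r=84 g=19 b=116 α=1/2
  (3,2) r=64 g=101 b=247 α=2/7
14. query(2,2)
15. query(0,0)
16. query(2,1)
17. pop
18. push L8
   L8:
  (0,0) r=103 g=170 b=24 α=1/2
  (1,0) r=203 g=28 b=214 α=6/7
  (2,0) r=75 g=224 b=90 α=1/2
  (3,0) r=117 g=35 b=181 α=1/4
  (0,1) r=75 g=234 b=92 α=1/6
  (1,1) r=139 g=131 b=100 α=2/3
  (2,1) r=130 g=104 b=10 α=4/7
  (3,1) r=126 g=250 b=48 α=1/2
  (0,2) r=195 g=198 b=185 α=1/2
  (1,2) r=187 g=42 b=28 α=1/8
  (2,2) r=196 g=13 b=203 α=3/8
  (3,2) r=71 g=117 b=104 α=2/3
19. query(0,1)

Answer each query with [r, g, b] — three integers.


(3,1) stack=L1,L2,L3,L4; from [0,0,0]:
+L1 (α=1/8) → [53/2, 23/8, 185/8]
+L2 (α=1/4) → [479/8, 765/32, 1179/32]
+L3 (α=1/5) → [813/10, 553/8, 2411/40]
+L4 (α=1/5) → [2346/25, 991/10, 4781/50]
rounded: [94, 99, 96]

at x=3,y=2 over L1,L2,L3,L4:
+L1 (α=4/5) → [4/5, 424/5, 356/5]
+L2 (α=2/5) → [1752/25, 3042/25, 2038/25]
+L3 (α=2/3) → [11002/75, 3992/75, 5788/75]
+L4 (α=3/5) → [40679/375, 57484/375, 39251/375]
rounded: [108, 153, 105]

query (2,2) [L1,L2,L3] — begin 0,0,0
+L1 (α=1/7) → [18, 178/7, 216/7]
+L2 (α=1) → [224, 6, 69]
+L3 (α=2/5) → [1036/5, 484/5, 357/5]
→ [207, 97, 71]

query (2,1) [L1,L2,L3] — begin 0,0,0
+L1 (α=3/4) → [543/4, 195/2, 63/4]
+L2 (α=1) → [196, 95, 11]
+L3 (α=1/8) → [389/2, 883/8, 319/8]
→ [194, 110, 40]

at x=1,y=1 over L1,L2,L3:
after L1 α=1/2: [81, 41, 219/2]
after L2 α=7/8: [1075/8, 559/8, 3593/16]
after L3 α=5/7: [3435/28, 859/28, 7913/56]
rounded: [123, 31, 141]

at x=2,y=2 over L1,L2,L3,L5,L6,L7:
L1 α=1/7: [18, 178/7, 216/7]
L2 α=1: [224, 6, 69]
L3 α=2/5: [1036/5, 484/5, 357/5]
L5 α=1/2: [588/5, 242/5, 667/10]
L6 α=0: [588/5, 242/5, 667/10]
L7 α=1/2: [504/5, 337/10, 1827/20]
= [101, 34, 91]

(0,0) stack=L1,L2,L3,L5,L6,L7; from [0,0,0]:
after L1 α=0: [0, 0, 0]
after L2 α=1/4: [19, 191/4, 139/4]
after L3 α=1/2: [63/2, 731/8, 231/8]
after L5 α=5/8: [1859/16, 7433/64, 8373/64]
after L6 α=3/4: [8771/64, 38345/256, 26037/256]
after L7 α=3/8: [66511/512, 291565/2048, 247689/2048]
= [130, 142, 121]

at x=2,y=1 over L1,L2,L3,L5,L6,L7:
after L1 α=3/4: [543/4, 195/2, 63/4]
after L2 α=1: [196, 95, 11]
after L3 α=1/8: [389/2, 883/8, 319/8]
after L5 α=4/5: [2053/10, 3251/40, 6719/40]
after L6 α=1/2: [3993/20, 11731/80, 13359/80]
after L7 α=5/7: [699/10, 39531/280, 27959/280]
→ [70, 141, 100]

at x=0,y=1 over L1,L2,L3,L5,L6,L8:
+L1 (α=3/4) → [159, 189/2, 93]
+L2 (α=4/7) → [489/7, 2519/14, 157]
+L3 (α=1) → [199, 90, 113]
+L5 (α=5/7) → [59, 1150/7, 291/7]
+L6 (α=1/6) → [54, 3491/21, 2827/42]
+L8 (α=1/6) → [115/2, 22369/126, 17999/252]
rounded: [58, 178, 71]


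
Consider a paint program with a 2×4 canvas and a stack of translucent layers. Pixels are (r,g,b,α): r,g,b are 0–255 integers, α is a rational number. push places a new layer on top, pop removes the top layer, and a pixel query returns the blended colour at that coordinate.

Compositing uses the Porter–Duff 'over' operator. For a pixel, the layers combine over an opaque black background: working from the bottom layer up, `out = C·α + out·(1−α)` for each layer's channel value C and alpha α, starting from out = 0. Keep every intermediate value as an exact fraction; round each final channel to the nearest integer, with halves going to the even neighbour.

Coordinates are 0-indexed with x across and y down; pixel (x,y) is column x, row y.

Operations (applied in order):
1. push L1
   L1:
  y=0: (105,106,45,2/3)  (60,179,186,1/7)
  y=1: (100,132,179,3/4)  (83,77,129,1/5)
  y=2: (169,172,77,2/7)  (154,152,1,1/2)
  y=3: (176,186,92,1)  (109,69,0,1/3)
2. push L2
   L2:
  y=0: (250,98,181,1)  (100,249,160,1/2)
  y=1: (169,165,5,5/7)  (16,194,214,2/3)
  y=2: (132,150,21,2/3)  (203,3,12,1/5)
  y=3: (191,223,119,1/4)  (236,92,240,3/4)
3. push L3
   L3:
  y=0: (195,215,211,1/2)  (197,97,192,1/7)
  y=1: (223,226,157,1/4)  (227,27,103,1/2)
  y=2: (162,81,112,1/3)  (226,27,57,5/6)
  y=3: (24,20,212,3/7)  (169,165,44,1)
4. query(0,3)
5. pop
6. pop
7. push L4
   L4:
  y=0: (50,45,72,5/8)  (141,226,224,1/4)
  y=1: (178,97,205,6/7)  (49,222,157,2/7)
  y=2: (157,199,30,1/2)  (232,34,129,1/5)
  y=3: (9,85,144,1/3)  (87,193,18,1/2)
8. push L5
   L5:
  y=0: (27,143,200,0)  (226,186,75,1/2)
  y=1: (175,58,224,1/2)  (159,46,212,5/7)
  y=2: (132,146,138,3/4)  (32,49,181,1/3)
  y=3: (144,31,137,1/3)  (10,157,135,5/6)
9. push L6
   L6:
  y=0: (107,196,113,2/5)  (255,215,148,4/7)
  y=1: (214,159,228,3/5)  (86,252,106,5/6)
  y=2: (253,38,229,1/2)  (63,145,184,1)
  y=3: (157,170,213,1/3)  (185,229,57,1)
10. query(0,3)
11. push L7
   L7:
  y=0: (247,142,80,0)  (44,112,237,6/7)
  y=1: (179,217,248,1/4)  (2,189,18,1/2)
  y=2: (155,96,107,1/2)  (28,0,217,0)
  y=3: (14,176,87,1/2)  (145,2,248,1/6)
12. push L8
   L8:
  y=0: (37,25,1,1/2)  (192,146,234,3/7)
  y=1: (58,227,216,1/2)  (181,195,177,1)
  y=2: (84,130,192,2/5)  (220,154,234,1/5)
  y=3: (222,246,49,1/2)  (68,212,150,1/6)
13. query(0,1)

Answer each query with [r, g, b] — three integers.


query (0,3) [L1,L2,L3] — begin 0,0,0
L1 α=1: [176, 186, 92]
L2 α=1/4: [719/4, 781/4, 395/4]
L3 α=3/7: [113, 841/7, 1031/7]
rounded: [113, 120, 147]

query (0,3) [L1,L4,L5,L6] — begin 0,0,0
after L1 α=1: [176, 186, 92]
after L4 α=1/3: [361/3, 457/3, 328/3]
after L5 α=1/3: [1154/9, 1007/9, 1067/9]
after L6 α=1/3: [3721/27, 3544/27, 4051/27]
= [138, 131, 150]

(0,1) stack=L1,L4,L5,L6,L7,L8; from [0,0,0]:
+L1 (α=3/4) → [75, 99, 537/4]
+L4 (α=6/7) → [1143/7, 681/7, 5457/28]
+L5 (α=1/2) → [1184/7, 1087/14, 11729/56]
+L6 (α=3/5) → [6862/35, 4426/35, 30881/140]
+L7 (α=1/4) → [26851/140, 20873/140, 127363/560]
+L8 (α=1/2) → [34971/280, 52653/280, 248323/1120]
→ [125, 188, 222]


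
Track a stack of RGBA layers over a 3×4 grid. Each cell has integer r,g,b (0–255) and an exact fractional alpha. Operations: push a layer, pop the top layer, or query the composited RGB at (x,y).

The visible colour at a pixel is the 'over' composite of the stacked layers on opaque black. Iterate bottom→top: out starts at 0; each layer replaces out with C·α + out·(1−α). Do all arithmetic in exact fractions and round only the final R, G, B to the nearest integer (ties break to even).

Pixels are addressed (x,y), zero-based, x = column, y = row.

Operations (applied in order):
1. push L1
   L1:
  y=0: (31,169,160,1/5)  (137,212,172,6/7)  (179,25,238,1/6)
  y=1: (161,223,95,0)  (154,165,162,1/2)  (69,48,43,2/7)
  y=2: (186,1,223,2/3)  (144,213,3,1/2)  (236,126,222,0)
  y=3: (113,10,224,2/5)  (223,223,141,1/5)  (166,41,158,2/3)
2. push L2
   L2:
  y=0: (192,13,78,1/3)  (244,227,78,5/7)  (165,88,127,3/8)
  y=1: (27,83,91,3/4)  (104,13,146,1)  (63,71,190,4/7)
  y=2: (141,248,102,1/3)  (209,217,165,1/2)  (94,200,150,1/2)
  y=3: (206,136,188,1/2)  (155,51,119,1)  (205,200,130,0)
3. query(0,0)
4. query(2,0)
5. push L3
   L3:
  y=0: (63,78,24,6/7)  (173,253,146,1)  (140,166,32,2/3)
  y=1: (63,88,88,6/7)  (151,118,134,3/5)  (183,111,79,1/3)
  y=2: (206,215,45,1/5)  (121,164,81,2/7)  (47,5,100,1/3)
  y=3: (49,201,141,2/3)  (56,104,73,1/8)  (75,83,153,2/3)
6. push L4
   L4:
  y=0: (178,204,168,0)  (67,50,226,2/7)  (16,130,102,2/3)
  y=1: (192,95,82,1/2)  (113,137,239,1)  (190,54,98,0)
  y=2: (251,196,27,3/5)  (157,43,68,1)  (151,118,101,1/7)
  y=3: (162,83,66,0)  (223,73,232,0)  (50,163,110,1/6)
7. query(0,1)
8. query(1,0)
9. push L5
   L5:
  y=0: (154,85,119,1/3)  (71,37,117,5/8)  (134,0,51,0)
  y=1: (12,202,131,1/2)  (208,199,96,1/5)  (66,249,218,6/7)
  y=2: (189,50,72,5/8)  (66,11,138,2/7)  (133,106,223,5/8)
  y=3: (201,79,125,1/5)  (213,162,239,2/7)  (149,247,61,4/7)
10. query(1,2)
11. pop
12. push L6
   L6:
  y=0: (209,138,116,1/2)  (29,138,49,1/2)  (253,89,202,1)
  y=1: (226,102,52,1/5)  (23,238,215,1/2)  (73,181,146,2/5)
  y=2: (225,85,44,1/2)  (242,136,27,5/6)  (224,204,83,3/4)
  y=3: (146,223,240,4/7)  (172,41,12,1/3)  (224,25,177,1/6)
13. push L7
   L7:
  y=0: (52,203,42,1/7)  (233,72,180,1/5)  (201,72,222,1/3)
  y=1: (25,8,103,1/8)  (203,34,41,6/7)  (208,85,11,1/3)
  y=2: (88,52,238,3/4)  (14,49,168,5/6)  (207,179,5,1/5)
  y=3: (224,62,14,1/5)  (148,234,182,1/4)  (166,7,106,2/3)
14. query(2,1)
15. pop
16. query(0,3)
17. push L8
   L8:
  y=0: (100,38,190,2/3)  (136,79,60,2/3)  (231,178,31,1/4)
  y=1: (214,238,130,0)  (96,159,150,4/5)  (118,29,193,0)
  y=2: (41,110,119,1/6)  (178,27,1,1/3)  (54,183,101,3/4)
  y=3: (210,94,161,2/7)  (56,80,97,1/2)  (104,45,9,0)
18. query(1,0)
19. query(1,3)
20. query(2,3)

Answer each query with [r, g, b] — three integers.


at x=0,y=0 over L1,L2:
after L1 α=1/5: [31/5, 169/5, 32]
after L2 α=1/3: [1022/15, 403/15, 142/3]
rounded: [68, 27, 47]

query (2,0) [L1,L2] — begin 0,0,0
L1 α=1/6: [179/6, 25/6, 119/3]
L2 α=3/8: [3865/48, 1709/48, 869/12]
= [81, 36, 72]

(0,1) stack=L1,L2,L3,L4; from [0,0,0]:
after L1 α=0: [0, 0, 0]
after L2 α=3/4: [81/4, 249/4, 273/4]
after L3 α=6/7: [1593/28, 2361/28, 2385/28]
after L4 α=1/2: [6969/56, 5021/56, 4681/56]
= [124, 90, 84]

query (1,0) [L1,L2,L3,L4] — begin 0,0,0
L1 α=6/7: [822/7, 1272/7, 1032/7]
L2 α=5/7: [10184/49, 10489/49, 4794/49]
L3 α=1: [173, 253, 146]
L4 α=2/7: [999/7, 195, 1182/7]
= [143, 195, 169]

at x=1,y=2 over L1,L2,L3,L4,L5:
after L1 α=1/2: [72, 213/2, 3/2]
after L2 α=1/2: [281/2, 647/4, 333/4]
after L3 α=2/7: [1889/14, 4547/28, 2313/28]
after L4 α=1: [157, 43, 68]
after L5 α=2/7: [131, 237/7, 88]
rounded: [131, 34, 88]

(2,1) stack=L1,L2,L3,L4,L6,L7; from [0,0,0]:
+L1 (α=2/7) → [138/7, 96/7, 86/7]
+L2 (α=4/7) → [2178/49, 2276/49, 5578/49]
+L3 (α=1/3) → [4441/49, 9991/147, 5009/49]
+L4 (α=0) → [4441/49, 9991/147, 5009/49]
+L6 (α=2/5) → [20477/245, 27729/245, 5867/49]
+L7 (α=1/3) → [30638/245, 76283/735, 4091/49]
rounded: [125, 104, 83]

query (0,3) [L1,L2,L3,L4,L6] — begin 0,0,0
L1 α=2/5: [226/5, 4, 448/5]
L2 α=1/2: [628/5, 70, 694/5]
L3 α=2/3: [1118/15, 472/3, 2104/15]
L4 α=0: [1118/15, 472/3, 2104/15]
L6 α=4/7: [4038/35, 1364/7, 6904/35]
= [115, 195, 197]

at x=1,y=0 over L1,L2,L3,L4,L6,L8:
+L1 (α=6/7) → [822/7, 1272/7, 1032/7]
+L2 (α=5/7) → [10184/49, 10489/49, 4794/49]
+L3 (α=1) → [173, 253, 146]
+L4 (α=2/7) → [999/7, 195, 1182/7]
+L6 (α=1/2) → [601/7, 333/2, 1525/14]
+L8 (α=2/3) → [835/7, 649/6, 3205/42]
rounded: [119, 108, 76]

(1,3) stack=L1,L2,L3,L4,L6,L8; from [0,0,0]:
L1 α=1/5: [223/5, 223/5, 141/5]
L2 α=1: [155, 51, 119]
L3 α=1/8: [1141/8, 461/8, 453/4]
L4 α=0: [1141/8, 461/8, 453/4]
L6 α=1/3: [1829/12, 625/12, 159/2]
L8 α=1/2: [2501/24, 1585/24, 353/4]
= [104, 66, 88]

query (2,3) [L1,L2,L3,L4,L6,L8] — begin 0,0,0
after L1 α=2/3: [332/3, 82/3, 316/3]
after L2 α=0: [332/3, 82/3, 316/3]
after L3 α=2/3: [782/9, 580/9, 1234/9]
after L4 α=1/6: [2180/27, 4367/54, 3580/27]
after L6 α=1/6: [8474/81, 23185/324, 22679/162]
after L8 α=0: [8474/81, 23185/324, 22679/162]
→ [105, 72, 140]


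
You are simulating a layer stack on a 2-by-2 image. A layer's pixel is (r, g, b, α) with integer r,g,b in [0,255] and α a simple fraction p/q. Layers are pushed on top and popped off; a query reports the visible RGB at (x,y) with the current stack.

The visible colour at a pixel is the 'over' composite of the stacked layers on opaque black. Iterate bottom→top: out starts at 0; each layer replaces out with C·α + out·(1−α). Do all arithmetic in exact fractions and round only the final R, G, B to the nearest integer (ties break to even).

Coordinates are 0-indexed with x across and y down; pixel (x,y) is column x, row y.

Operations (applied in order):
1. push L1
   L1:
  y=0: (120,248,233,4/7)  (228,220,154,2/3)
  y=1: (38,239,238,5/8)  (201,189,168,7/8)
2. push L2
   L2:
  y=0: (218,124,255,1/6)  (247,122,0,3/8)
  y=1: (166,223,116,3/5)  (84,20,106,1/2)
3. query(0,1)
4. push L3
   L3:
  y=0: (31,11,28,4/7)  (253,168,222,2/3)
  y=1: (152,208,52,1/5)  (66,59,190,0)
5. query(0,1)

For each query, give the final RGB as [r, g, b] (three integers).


at x=0,y=1 over L1,L2:
L1 α=5/8: [95/4, 1195/8, 595/4]
L2 α=3/5: [1091/10, 3871/20, 1291/10]
= [109, 194, 129]

at x=0,y=1 over L1,L2,L3:
L1 α=5/8: [95/4, 1195/8, 595/4]
L2 α=3/5: [1091/10, 3871/20, 1291/10]
L3 α=1/5: [2942/25, 4911/25, 2842/25]
rounded: [118, 196, 114]


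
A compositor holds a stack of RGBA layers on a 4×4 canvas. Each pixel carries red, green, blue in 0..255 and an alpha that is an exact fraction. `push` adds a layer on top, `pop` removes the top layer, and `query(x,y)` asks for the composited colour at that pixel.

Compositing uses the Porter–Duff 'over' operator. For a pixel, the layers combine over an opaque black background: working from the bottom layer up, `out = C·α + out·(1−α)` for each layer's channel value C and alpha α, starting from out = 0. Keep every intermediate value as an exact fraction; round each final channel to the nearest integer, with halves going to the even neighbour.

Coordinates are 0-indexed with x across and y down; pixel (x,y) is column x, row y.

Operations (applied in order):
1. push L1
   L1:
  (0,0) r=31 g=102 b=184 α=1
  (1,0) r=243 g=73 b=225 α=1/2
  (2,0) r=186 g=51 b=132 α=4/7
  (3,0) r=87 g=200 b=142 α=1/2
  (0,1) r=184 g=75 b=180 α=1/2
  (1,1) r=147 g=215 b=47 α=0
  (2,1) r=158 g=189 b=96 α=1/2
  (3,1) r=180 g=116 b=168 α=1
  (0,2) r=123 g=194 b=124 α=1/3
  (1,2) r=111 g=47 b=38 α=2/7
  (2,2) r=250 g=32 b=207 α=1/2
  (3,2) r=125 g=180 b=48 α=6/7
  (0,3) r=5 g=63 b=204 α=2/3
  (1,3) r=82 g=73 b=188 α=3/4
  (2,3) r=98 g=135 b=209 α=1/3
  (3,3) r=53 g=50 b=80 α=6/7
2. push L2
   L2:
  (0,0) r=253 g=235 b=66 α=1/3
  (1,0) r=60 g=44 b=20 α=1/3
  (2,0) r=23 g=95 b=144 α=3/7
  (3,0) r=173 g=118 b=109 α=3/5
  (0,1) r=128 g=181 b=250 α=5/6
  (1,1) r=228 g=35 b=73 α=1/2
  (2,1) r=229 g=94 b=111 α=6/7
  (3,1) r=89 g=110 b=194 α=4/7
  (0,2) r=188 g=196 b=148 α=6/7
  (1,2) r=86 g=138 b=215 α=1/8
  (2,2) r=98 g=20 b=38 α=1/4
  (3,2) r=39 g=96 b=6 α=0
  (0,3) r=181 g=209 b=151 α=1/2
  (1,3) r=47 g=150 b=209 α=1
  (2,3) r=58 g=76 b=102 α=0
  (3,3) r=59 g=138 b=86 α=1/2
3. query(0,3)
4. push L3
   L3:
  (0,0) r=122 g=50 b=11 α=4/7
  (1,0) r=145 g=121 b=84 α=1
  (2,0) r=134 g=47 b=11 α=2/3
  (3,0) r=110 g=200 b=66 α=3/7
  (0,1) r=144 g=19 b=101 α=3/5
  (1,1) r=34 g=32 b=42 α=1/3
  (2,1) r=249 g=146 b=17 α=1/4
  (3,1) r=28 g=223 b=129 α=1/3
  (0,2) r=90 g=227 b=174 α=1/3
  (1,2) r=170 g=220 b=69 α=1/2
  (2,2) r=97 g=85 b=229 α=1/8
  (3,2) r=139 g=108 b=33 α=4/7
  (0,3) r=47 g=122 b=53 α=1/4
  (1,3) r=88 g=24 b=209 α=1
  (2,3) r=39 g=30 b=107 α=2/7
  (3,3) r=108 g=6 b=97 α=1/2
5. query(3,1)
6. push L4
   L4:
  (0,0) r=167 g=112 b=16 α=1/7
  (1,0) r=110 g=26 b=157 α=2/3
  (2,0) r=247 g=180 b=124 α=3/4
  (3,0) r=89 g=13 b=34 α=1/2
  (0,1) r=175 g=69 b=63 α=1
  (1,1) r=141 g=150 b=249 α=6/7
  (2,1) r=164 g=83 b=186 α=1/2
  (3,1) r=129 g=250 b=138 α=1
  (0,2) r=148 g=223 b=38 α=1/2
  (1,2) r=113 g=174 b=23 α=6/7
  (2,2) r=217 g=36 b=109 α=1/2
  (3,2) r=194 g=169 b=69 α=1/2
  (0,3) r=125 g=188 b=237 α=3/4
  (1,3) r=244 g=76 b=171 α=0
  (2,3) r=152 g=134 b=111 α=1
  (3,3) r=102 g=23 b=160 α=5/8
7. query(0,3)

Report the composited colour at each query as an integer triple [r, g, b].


query (0,3) [L1,L2] — begin 0,0,0
+L1 (α=2/3) → [10/3, 42, 136]
+L2 (α=1/2) → [553/6, 251/2, 287/2]
rounded: [92, 126, 144]

(3,1) stack=L1,L2,L3; from [0,0,0]:
+L1 (α=1) → [180, 116, 168]
+L2 (α=4/7) → [128, 788/7, 1280/7]
+L3 (α=1/3) → [284/3, 3137/21, 3463/21]
→ [95, 149, 165]

(0,3) stack=L1,L2,L3,L4; from [0,0,0]:
after L1 α=2/3: [10/3, 42, 136]
after L2 α=1/2: [553/6, 251/2, 287/2]
after L3 α=1/4: [647/8, 997/8, 967/8]
after L4 α=3/4: [3647/32, 5509/32, 6655/32]
→ [114, 172, 208]


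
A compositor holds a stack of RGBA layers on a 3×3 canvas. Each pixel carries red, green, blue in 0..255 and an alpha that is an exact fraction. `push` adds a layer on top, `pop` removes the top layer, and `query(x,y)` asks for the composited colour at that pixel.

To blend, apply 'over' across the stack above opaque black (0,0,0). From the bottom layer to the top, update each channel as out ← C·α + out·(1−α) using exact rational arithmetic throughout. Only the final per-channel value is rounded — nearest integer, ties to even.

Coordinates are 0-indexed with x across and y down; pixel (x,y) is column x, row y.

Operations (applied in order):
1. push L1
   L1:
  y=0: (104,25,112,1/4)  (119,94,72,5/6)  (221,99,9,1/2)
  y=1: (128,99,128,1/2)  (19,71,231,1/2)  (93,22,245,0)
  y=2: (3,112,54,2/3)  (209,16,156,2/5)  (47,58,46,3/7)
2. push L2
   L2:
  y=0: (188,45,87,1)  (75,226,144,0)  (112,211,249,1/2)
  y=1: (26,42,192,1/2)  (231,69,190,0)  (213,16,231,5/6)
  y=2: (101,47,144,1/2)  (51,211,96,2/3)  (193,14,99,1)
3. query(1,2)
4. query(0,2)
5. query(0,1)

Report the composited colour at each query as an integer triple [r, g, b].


at x=1,y=2 over L1,L2:
+L1 (α=2/5) → [418/5, 32/5, 312/5]
+L2 (α=2/3) → [928/15, 714/5, 424/5]
→ [62, 143, 85]

query (0,2) [L1,L2] — begin 0,0,0
+L1 (α=2/3) → [2, 224/3, 36]
+L2 (α=1/2) → [103/2, 365/6, 90]
→ [52, 61, 90]

at x=0,y=1 over L1,L2:
after L1 α=1/2: [64, 99/2, 64]
after L2 α=1/2: [45, 183/4, 128]
= [45, 46, 128]


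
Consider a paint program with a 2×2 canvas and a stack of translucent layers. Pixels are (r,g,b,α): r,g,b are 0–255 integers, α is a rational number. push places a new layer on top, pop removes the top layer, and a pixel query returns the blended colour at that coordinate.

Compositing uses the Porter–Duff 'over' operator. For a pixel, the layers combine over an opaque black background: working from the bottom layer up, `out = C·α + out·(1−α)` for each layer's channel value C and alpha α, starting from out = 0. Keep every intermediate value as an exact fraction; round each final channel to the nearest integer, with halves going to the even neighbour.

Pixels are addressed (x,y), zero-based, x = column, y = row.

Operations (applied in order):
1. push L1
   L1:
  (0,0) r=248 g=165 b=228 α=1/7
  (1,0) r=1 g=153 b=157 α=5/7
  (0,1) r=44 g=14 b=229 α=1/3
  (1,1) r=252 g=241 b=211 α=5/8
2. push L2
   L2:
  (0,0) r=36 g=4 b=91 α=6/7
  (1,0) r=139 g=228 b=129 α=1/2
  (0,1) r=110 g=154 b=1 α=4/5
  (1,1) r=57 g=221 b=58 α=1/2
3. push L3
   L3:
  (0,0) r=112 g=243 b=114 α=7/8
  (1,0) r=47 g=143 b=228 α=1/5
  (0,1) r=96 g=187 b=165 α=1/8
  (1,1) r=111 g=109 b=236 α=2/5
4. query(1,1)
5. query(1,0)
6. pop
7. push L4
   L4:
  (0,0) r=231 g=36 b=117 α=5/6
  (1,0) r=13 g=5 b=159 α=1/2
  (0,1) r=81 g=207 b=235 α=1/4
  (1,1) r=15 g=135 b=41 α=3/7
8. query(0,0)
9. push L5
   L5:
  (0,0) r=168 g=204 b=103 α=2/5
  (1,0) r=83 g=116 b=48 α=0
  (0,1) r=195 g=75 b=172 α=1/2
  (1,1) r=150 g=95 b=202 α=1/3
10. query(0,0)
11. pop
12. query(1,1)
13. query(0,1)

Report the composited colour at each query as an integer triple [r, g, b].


at x=1,y=1 over L1,L2,L3:
L1 α=5/8: [315/2, 1205/8, 1055/8]
L2 α=1/2: [429/4, 2973/16, 1519/16]
L3 α=2/5: [435/4, 12407/80, 12109/80]
= [109, 155, 151]

query (1,0) [L1,L2,L3] — begin 0,0,0
L1 α=5/7: [5/7, 765/7, 785/7]
L2 α=1/2: [489/7, 2361/14, 844/7]
L3 α=1/5: [457/7, 5723/35, 4972/35]
= [65, 164, 142]

at x=0,y=0 over L1,L2,L4:
+L1 (α=1/7) → [248/7, 165/7, 228/7]
+L2 (α=6/7) → [1760/49, 333/49, 4050/49]
+L4 (α=5/6) → [58355/294, 3051/98, 10905/98]
= [198, 31, 111]

(0,0) stack=L1,L2,L4,L5; from [0,0,0]:
after L1 α=1/7: [248/7, 165/7, 228/7]
after L2 α=6/7: [1760/49, 333/49, 4050/49]
after L4 α=5/6: [58355/294, 3051/98, 10905/98]
after L5 α=2/5: [91283/490, 49137/490, 52903/490]
→ [186, 100, 108]

(1,1) stack=L1,L2,L4; from [0,0,0]:
L1 α=5/8: [315/2, 1205/8, 1055/8]
L2 α=1/2: [429/4, 2973/16, 1519/16]
L4 α=3/7: [474/7, 4593/28, 2011/28]
rounded: [68, 164, 72]

(0,1) stack=L1,L2,L4; from [0,0,0]:
+L1 (α=1/3) → [44/3, 14/3, 229/3]
+L2 (α=4/5) → [1364/15, 1862/15, 241/15]
+L4 (α=1/4) → [1769/20, 2897/20, 354/5]
→ [88, 145, 71]


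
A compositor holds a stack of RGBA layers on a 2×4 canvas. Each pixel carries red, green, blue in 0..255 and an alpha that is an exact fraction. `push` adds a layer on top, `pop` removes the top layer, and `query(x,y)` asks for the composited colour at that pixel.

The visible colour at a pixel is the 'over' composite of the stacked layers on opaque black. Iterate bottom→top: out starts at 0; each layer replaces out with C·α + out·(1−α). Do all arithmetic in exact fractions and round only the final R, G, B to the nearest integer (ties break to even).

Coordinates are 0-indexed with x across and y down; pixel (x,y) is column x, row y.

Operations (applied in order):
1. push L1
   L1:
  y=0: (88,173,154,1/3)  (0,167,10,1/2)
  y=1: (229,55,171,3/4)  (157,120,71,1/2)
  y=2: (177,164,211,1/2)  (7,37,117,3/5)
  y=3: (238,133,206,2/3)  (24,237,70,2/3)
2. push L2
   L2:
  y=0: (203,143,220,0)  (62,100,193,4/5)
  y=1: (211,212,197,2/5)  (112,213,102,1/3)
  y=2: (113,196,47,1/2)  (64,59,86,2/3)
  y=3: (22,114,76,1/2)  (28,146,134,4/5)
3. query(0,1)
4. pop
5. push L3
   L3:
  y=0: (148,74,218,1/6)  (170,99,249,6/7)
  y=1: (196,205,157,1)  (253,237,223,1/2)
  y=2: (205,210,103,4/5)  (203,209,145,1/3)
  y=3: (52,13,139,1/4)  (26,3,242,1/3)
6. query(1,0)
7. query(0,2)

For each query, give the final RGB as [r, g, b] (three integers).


at x=0,y=1 over L1,L2:
L1 α=3/4: [687/4, 165/4, 513/4]
L2 α=2/5: [3749/20, 2191/20, 623/4]
= [187, 110, 156]

at x=1,y=0 over L1,L3:
L1 α=1/2: [0, 167/2, 5]
L3 α=6/7: [1020/7, 1355/14, 1499/7]
= [146, 97, 214]

(0,2) stack=L1,L3; from [0,0,0]:
after L1 α=1/2: [177/2, 82, 211/2]
after L3 α=4/5: [1817/10, 922/5, 207/2]
rounded: [182, 184, 104]


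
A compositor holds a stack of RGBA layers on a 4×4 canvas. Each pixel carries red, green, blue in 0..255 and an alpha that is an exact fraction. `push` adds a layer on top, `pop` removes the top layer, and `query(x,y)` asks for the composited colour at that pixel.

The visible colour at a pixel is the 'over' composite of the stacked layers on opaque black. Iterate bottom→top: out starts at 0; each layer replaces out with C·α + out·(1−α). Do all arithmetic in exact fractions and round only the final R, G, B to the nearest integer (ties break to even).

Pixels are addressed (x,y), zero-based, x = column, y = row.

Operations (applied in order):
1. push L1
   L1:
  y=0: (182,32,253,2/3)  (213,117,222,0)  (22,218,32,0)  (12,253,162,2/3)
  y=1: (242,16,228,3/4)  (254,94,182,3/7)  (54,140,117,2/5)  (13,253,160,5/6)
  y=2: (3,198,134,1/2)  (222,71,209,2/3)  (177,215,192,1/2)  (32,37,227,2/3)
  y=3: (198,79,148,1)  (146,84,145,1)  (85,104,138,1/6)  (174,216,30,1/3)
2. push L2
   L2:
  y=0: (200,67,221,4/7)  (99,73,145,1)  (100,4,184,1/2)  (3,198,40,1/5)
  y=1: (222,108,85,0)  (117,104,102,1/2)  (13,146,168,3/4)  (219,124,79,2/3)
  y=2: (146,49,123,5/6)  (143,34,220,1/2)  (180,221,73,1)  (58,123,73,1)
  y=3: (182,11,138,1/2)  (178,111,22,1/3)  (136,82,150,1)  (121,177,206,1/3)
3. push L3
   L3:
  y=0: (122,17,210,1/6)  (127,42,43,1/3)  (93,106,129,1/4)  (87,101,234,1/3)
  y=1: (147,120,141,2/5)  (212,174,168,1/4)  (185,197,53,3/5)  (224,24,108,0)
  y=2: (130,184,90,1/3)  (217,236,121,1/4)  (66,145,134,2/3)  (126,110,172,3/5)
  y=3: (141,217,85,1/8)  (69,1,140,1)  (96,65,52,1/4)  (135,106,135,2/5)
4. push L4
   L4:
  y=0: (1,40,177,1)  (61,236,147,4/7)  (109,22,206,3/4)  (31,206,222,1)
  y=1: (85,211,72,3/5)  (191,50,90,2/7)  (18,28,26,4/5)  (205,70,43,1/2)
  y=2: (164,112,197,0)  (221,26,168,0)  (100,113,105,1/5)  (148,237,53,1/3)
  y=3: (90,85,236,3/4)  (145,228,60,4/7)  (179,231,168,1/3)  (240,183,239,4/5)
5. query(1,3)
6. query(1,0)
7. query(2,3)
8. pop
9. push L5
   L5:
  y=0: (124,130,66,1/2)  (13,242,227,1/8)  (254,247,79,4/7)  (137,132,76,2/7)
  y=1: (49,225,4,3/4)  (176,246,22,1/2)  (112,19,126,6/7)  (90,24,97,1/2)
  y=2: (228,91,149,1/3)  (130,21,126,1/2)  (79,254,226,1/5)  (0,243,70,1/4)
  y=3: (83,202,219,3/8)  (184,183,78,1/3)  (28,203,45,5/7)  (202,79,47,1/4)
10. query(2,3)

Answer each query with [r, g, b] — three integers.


(1,3) stack=L1,L2,L3,L4; from [0,0,0]:
after L1 α=1: [146, 84, 145]
after L2 α=1/3: [470/3, 93, 104]
after L3 α=1: [69, 1, 140]
after L4 α=4/7: [787/7, 915/7, 660/7]
→ [112, 131, 94]

(1,0) stack=L1,L2,L3,L4; from [0,0,0]:
+L1 (α=0) → [0, 0, 0]
+L2 (α=1) → [99, 73, 145]
+L3 (α=1/3) → [325/3, 188/3, 111]
+L4 (α=4/7) → [569/7, 1132/7, 921/7]
= [81, 162, 132]

query (2,3) [L1,L2,L3,L4] — begin 0,0,0
L1 α=1/6: [85/6, 52/3, 23]
L2 α=1: [136, 82, 150]
L3 α=1/4: [126, 311/4, 251/2]
L4 α=1/3: [431/3, 773/6, 419/3]
rounded: [144, 129, 140]

query (2,3) [L1,L2,L3,L5] — begin 0,0,0
L1 α=1/6: [85/6, 52/3, 23]
L2 α=1: [136, 82, 150]
L3 α=1/4: [126, 311/4, 251/2]
L5 α=5/7: [56, 2341/14, 68]
→ [56, 167, 68]


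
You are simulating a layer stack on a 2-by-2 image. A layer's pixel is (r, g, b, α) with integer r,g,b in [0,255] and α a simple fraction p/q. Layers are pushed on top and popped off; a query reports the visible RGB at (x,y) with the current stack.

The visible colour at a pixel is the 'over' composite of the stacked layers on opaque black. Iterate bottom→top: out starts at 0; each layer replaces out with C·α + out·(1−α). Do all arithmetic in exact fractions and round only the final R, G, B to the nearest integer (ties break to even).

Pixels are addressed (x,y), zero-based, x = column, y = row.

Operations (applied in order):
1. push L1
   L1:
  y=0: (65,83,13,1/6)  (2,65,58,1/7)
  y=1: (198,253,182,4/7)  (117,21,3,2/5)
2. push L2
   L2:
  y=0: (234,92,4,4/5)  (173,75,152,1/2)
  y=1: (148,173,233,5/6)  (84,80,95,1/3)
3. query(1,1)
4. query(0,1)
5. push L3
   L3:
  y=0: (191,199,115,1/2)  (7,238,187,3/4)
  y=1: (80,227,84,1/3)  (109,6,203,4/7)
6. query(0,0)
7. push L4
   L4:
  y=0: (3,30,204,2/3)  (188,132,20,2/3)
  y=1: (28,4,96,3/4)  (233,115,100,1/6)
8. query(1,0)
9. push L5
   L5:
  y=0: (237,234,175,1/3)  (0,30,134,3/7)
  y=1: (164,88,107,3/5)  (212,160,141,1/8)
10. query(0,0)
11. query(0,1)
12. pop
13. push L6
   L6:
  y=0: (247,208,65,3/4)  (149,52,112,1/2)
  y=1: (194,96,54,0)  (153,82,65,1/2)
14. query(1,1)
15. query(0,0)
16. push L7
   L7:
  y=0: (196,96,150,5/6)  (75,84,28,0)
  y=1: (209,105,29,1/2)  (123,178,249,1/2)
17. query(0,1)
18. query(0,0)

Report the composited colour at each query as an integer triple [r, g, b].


query (1,1) [L1,L2] — begin 0,0,0
L1 α=2/5: [234/5, 42/5, 6/5]
L2 α=1/3: [296/5, 484/15, 487/15]
rounded: [59, 32, 32]

at x=0,y=1 over L1,L2:
after L1 α=4/7: [792/7, 1012/7, 104]
after L2 α=5/6: [2986/21, 7067/42, 423/2]
= [142, 168, 212]

at x=0,y=0 over L1,L2,L3:
after L1 α=1/6: [65/6, 83/6, 13/6]
after L2 α=4/5: [5681/30, 2291/30, 109/30]
after L3 α=1/2: [11411/60, 8261/60, 3559/60]
→ [190, 138, 59]

(1,0) stack=L1,L2,L3,L4; from [0,0,0]:
after L1 α=1/7: [2/7, 65/7, 58/7]
after L2 α=1/2: [1213/14, 295/7, 561/7]
after L3 α=3/4: [1507/56, 5293/28, 1122/7]
after L4 α=2/3: [7521/56, 12685/84, 1402/21]
→ [134, 151, 67]

at x=0,y=0 over L1,L2,L3,L4,L5:
+L1 (α=1/6) → [65/6, 83/6, 13/6]
+L2 (α=4/5) → [5681/30, 2291/30, 109/30]
+L3 (α=1/2) → [11411/60, 8261/60, 3559/60]
+L4 (α=2/3) → [11771/180, 11861/180, 28039/180]
+L5 (α=1/3) → [33101/270, 32921/270, 43789/270]
rounded: [123, 122, 162]

(0,1) stack=L1,L2,L3,L4,L5; from [0,0,0]:
after L1 α=4/7: [792/7, 1012/7, 104]
after L2 α=5/6: [2986/21, 7067/42, 423/2]
after L3 α=1/3: [7652/63, 11834/63, 169]
after L4 α=3/4: [3236/63, 6295/126, 457/4]
after L5 α=3/5: [37468/315, 22927/315, 1099/10]
= [119, 73, 110]

query (1,1) [L1,L2,L3,L4,L6] — begin 0,0,0
+L1 (α=2/5) → [234/5, 42/5, 6/5]
+L2 (α=1/3) → [296/5, 484/15, 487/15]
+L3 (α=4/7) → [3068/35, 604/35, 4547/35]
+L4 (α=1/6) → [4699/42, 1409/42, 1749/14]
+L6 (α=1/2) → [11125/84, 4853/84, 2659/28]
→ [132, 58, 95]

query (0,0) [L1,L2,L3,L4,L6] — begin 0,0,0
+L1 (α=1/6) → [65/6, 83/6, 13/6]
+L2 (α=4/5) → [5681/30, 2291/30, 109/30]
+L3 (α=1/2) → [11411/60, 8261/60, 3559/60]
+L4 (α=2/3) → [11771/180, 11861/180, 28039/180]
+L6 (α=3/4) → [145151/720, 124181/720, 63139/720]
rounded: [202, 172, 88]

at x=0,y=1 over L1,L2,L3,L4,L6,L7:
+L1 (α=4/7) → [792/7, 1012/7, 104]
+L2 (α=5/6) → [2986/21, 7067/42, 423/2]
+L3 (α=1/3) → [7652/63, 11834/63, 169]
+L4 (α=3/4) → [3236/63, 6295/126, 457/4]
+L6 (α=0) → [3236/63, 6295/126, 457/4]
+L7 (α=1/2) → [16403/126, 19525/252, 573/8]
= [130, 77, 72]

query (0,0) [L1,L2,L3,L4,L6,L7] — begin 0,0,0
+L1 (α=1/6) → [65/6, 83/6, 13/6]
+L2 (α=4/5) → [5681/30, 2291/30, 109/30]
+L3 (α=1/2) → [11411/60, 8261/60, 3559/60]
+L4 (α=2/3) → [11771/180, 11861/180, 28039/180]
+L6 (α=3/4) → [145151/720, 124181/720, 63139/720]
+L7 (α=5/6) → [850751/4320, 469781/4320, 603139/4320]
→ [197, 109, 140]


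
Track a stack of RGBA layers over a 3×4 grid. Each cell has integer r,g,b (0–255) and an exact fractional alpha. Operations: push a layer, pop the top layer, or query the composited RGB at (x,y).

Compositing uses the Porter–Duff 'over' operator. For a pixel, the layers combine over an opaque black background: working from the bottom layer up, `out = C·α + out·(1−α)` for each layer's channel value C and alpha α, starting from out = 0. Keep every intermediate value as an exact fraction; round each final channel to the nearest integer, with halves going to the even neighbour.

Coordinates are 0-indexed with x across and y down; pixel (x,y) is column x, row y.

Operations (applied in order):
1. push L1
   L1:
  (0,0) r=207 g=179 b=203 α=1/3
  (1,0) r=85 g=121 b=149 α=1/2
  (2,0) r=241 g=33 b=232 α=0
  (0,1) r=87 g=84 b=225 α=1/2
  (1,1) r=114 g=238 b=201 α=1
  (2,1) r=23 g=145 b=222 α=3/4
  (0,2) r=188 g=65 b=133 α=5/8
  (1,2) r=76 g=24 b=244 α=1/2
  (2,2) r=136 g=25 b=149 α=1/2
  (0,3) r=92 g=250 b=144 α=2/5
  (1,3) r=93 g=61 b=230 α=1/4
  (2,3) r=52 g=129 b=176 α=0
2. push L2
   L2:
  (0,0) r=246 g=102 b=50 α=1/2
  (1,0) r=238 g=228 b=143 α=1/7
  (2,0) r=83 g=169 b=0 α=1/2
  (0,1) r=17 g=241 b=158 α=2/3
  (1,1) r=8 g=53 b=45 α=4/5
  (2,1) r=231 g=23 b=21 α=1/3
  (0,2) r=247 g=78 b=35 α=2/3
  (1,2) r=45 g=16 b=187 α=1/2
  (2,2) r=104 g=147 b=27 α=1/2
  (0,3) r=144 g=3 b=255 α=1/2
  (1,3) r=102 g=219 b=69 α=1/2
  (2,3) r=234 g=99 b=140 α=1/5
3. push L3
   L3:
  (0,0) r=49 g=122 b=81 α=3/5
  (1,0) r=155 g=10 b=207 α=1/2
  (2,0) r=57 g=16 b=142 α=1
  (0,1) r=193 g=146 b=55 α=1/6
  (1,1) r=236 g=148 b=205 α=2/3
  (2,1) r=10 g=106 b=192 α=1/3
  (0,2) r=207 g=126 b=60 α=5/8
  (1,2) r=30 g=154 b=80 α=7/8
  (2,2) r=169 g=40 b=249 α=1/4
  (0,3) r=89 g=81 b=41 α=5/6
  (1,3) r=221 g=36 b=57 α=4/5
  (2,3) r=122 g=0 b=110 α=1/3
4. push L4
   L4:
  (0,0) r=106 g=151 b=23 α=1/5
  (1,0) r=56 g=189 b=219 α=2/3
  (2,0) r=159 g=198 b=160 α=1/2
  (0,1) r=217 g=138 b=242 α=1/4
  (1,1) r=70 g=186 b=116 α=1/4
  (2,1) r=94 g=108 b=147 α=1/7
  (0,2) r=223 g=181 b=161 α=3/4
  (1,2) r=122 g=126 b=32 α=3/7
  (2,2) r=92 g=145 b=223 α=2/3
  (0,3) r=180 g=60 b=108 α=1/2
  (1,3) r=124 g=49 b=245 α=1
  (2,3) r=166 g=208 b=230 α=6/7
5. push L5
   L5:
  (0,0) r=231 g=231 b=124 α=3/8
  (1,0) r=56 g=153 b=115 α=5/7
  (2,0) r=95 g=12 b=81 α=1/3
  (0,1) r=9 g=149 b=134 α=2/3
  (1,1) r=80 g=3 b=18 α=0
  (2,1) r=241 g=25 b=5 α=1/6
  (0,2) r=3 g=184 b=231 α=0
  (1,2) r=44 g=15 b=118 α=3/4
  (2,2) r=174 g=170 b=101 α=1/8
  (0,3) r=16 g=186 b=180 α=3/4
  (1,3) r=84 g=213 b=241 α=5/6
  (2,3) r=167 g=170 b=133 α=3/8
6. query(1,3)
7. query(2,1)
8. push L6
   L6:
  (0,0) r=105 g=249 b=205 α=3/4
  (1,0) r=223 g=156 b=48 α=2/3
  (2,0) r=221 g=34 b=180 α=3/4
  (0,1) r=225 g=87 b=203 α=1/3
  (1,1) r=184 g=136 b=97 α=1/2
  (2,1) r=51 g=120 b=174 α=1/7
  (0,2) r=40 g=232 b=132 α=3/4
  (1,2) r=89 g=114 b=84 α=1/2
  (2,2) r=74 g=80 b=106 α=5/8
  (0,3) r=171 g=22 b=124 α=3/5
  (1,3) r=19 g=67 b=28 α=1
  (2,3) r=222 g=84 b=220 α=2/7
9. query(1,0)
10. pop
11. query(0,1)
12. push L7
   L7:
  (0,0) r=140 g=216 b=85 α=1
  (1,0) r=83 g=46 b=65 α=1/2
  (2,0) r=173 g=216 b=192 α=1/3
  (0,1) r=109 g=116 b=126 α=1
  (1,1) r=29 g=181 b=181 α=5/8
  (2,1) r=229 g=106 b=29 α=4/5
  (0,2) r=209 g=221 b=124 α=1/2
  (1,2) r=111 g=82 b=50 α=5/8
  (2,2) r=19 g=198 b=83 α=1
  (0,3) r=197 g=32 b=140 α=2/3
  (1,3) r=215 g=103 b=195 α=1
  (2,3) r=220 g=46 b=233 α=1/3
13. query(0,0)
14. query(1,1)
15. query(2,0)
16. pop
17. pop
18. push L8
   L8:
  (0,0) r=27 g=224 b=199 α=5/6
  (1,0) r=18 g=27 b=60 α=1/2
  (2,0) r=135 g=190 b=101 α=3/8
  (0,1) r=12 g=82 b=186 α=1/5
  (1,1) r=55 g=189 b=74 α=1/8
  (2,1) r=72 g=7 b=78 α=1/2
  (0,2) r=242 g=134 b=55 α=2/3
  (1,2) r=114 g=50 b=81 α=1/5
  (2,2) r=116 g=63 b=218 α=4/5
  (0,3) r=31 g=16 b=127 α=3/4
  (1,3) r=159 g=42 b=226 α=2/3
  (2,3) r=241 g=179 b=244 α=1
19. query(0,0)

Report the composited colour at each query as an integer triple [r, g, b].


(1,3) stack=L1,L2,L3,L4,L5; from [0,0,0]:
after L1 α=1/4: [93/4, 61/4, 115/2]
after L2 α=1/2: [501/8, 937/8, 253/4]
after L3 α=4/5: [7573/40, 2089/40, 233/4]
after L4 α=1: [124, 49, 245]
after L5 α=5/6: [272/3, 557/3, 725/3]
rounded: [91, 186, 242]

at x=2,y=1 over L1,L2,L3,L4,L5:
L1 α=3/4: [69/4, 435/4, 333/2]
L2 α=1/3: [177/2, 481/6, 118]
L3 α=1/3: [187/3, 799/9, 428/3]
L4 α=1/7: [468/7, 1922/21, 1003/7]
L5 α=1/6: [4027/42, 10135/126, 2525/21]
rounded: [96, 80, 120]

query (1,0) [L1,L2,L3,L4,L5,L6] — begin 0,0,0
+L1 (α=1/2) → [85/2, 121/2, 149/2]
+L2 (α=1/7) → [493/7, 591/7, 590/7]
+L3 (α=1/2) → [789/7, 661/14, 2039/14]
+L4 (α=2/3) → [1573/21, 5953/42, 8171/42]
+L5 (α=5/7) → [9026/147, 22018/147, 20246/147]
+L6 (α=2/3) → [74588/441, 67882/441, 34358/441]
rounded: [169, 154, 78]

(0,1) stack=L1,L2,L3,L4,L5; from [0,0,0]:
after L1 α=1/2: [87/2, 42, 225/2]
after L2 α=2/3: [155/6, 524/3, 857/6]
after L3 α=1/6: [1933/36, 1529/9, 4615/36]
after L4 α=1/4: [4537/48, 1943/12, 7519/48]
after L5 α=2/3: [5401/144, 5519/36, 20383/144]
rounded: [38, 153, 142]

at x=0,y=0 over L1,L2,L3,L4,L5,L7:
+L1 (α=1/3) → [69, 179/3, 203/3]
+L2 (α=1/2) → [315/2, 485/6, 353/6]
+L3 (α=3/5) → [462/5, 1583/15, 1082/15]
+L4 (α=1/5) → [2378/25, 8597/75, 4673/75]
+L5 (α=3/8) → [5843/40, 2374/15, 10253/120]
+L7 (α=1) → [140, 216, 85]
→ [140, 216, 85]

(1,1) stack=L1,L2,L3,L4,L5,L7; from [0,0,0]:
L1 α=1: [114, 238, 201]
L2 α=4/5: [146/5, 90, 381/5]
L3 α=2/3: [2506/15, 386/3, 2431/15]
L4 α=1/4: [714/5, 143, 3011/20]
L5 α=0: [714/5, 143, 3011/20]
L7 α=5/8: [2867/40, 667/4, 27133/160]
→ [72, 167, 170]

query (2,0) [L1,L2,L3,L4,L5,L7] — begin 0,0,0
+L1 (α=0) → [0, 0, 0]
+L2 (α=1/2) → [83/2, 169/2, 0]
+L3 (α=1) → [57, 16, 142]
+L4 (α=1/2) → [108, 107, 151]
+L5 (α=1/3) → [311/3, 226/3, 383/3]
+L7 (α=1/3) → [1141/9, 1100/9, 1342/9]
= [127, 122, 149]

at x=0,y=0 over L1,L2,L3,L4,L8:
after L1 α=1/3: [69, 179/3, 203/3]
after L2 α=1/2: [315/2, 485/6, 353/6]
after L3 α=3/5: [462/5, 1583/15, 1082/15]
after L4 α=1/5: [2378/25, 8597/75, 4673/75]
after L8 α=5/6: [5753/150, 92597/450, 39649/225]
= [38, 206, 176]
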